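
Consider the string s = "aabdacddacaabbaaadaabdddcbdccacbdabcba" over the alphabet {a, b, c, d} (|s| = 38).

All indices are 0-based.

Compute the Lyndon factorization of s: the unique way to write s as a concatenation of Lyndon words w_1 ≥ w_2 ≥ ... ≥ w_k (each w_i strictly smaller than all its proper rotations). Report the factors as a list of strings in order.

emit factor 1: 'aabdacddac' (i=0, period=10)
emit factor 2: 'aabb' (i=10, period=4)
emit factor 3: 'aaadaabdddcbdccacbdabcb' (i=14, period=23)
emit factor 4: 'a' (i=37, period=1)

["aabdacddac", "aabb", "aaadaabdddcbdccacbdabcb", "a"]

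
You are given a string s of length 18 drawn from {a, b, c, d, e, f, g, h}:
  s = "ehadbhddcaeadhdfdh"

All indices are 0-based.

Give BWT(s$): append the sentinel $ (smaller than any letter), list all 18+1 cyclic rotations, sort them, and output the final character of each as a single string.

rank  rotation             last
    0  $ehadbhddcaeadhdfdh  h
    1  adbhddcaeadhdfdh$eh  h
    2  adhdfdh$ehadbhddcae  e
    3  aeadhdfdh$ehadbhddc  c
    4  bhddcaeadhdfdh$ehad  d
    5  caeadhdfdh$ehadbhdd  d
    6  dbhddcaeadhdfdh$eha  a
    7  dcaeadhdfdh$ehadbhd  d
    8  ddcaeadhdfdh$ehadbh  h
    9  dfdh$ehadbhddcaeadh  h
   10  dh$ehadbhddcaeadhdf  f
   11  dhdfdh$ehadbhddcaea  a
   12  eadhdfdh$ehadbhddca  a
   13  ehadbhddcaeadhdfdh$  $
   14  fdh$ehadbhddcaeadhd  d
   15  h$ehadbhddcaeadhdfd  d
   16  hadbhddcaeadhdfdh$e  e
   17  hddcaeadhdfdh$ehadb  b
   18  hdfdh$ehadbhddcaead  d

hhecddadhhfaa$ddebd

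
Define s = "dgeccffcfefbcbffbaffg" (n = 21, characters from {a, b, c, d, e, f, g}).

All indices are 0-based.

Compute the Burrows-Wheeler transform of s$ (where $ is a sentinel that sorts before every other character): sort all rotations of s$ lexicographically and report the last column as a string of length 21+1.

gbffcbefc$gffefcbcaffd

rank  rotation                last
    0  $dgeccffcfefbcbffbaffg  g
    1  affg$dgeccffcfefbcbffb  b
    2  baffg$dgeccffcfefbcbff  f
    3  bcbffbaffg$dgeccffcfef  f
    4  bffbaffg$dgeccffcfefbc  c
    5  cbffbaffg$dgeccffcfefb  b
    6  ccffcfefbcbffbaffg$dge  e
    7  cfefbcbffbaffg$dgeccff  f
    8  cffcfefbcbffbaffg$dgec  c
    9  dgeccffcfefbcbffbaffg$  $
   10  eccffcfefbcbffbaffg$dg  g
   11  efbcbffbaffg$dgeccffcf  f
   12  fbaffg$dgeccffcfefbcbf  f
   13  fbcbffbaffg$dgeccffcfe  e
   14  fcfefbcbffbaffg$dgeccf  f
   15  fefbcbffbaffg$dgeccffc  c
   16  ffbaffg$dgeccffcfefbcb  b
   17  ffcfefbcbffbaffg$dgecc  c
   18  ffg$dgeccffcfefbcbffba  a
   19  fg$dgeccffcfefbcbffbaf  f
   20  g$dgeccffcfefbcbffbaff  f
   21  geccffcfefbcbffbaffg$d  d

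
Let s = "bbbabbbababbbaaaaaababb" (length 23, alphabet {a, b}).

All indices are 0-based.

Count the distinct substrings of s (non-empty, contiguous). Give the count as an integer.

sorted suffixes:
  #0 SA[0]=13  'aaaaaababb'
  #1 SA[1]=14  'aaaaababb'
  #2 SA[2]=15  'aaaababb'
  #3 SA[3]=16  'aaababb'
  #4 SA[4]=17  'aababb'
  #5 SA[5]=18  'ababb'
  #6 SA[6]=7  'ababbbaaaaaababb'
  #7 SA[7]=20  'abb'
  #8 SA[8]=9  'abbbaaaaaababb'
  #9 SA[9]=3  'abbbababbbaaaaaababb'
  #10 SA[10]=22  'b'
  #11 SA[11]=12  'baaaaaababb'
  #12 SA[12]=6  'bababbbaaaaaababb'
  #13 SA[13]=19  'babb'
  #14 SA[14]=8  'babbbaaaaaababb'
  #15 SA[15]=2  'babbbababbbaaaaaababb'
  #16 SA[16]=21  'bb'
  #17 SA[17]=11  'bbaaaaaababb'
  #18 SA[18]=5  'bbababbbaaaaaababb'
  #19 SA[19]=1  'bbabbbababbbaaaaaababb'
  #20 SA[20]=10  'bbbaaaaaababb'
  #21 SA[21]=4  'bbbababbbaaaaaababb'
  #22 SA[22]=0  'bbbabbbababbbaaaaaababb'

SA = [13, 14, 15, 16, 17, 18, 7, 20, 9, 3, 22, 12, 6, 19, 8, 2, 21, 11, 5, 1, 10, 4, 0]
i: (SA[i-1],SA[i]) lcp shared
  1: (13,14) 5 'aaaaa'
  2: (14,15) 4 'aaaa'
  3: (15,16) 3 'aaa'
  4: (16,17) 2 'aa'
  5: (17,18) 1 'a'
  6: (18,7) 5 'ababb'
  7: (7,20) 2 'ab'
  8: (20,9) 3 'abb'
  9: (9,3) 5 'abbba'
  10: (3,22) 0 ''
  11: (22,12) 1 'b'
  12: (12,6) 2 'ba'
  13: (6,19) 3 'bab'
  14: (19,8) 4 'babb'
  15: (8,2) 6 'babbba'
  16: (2,21) 1 'b'
  17: (21,11) 2 'bb'
  18: (11,5) 3 'bba'
  19: (5,1) 4 'bbab'
  20: (1,10) 2 'bb'
  21: (10,4) 4 'bbba'
  22: (4,0) 5 'bbbab'

n(n+1)/2 = 23·24/2 = 276
Σ LCP = 0 + 5 + 4 + 3 + 2 + 1 + 5 + 2 + 3 + 5 + 0 + 1 + 2 + 3 + 4 + 6 + 1 + 2 + 3 + 4 + 2 + 4 + 5 = 67
distinct = 276 − 67 = 209

209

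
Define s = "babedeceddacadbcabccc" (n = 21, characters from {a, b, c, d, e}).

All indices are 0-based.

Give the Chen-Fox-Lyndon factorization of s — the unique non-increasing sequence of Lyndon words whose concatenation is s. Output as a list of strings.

["b", "abedeceddacadbc", "abccc"]

emit factor 1: 'b' (i=0, period=1)
emit factor 2: 'abedeceddacadbc' (i=1, period=15)
emit factor 3: 'abccc' (i=16, period=5)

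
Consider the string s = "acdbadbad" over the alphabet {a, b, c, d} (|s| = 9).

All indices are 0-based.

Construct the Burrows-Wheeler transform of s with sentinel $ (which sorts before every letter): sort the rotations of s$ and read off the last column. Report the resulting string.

rank  rotation    last
    0  $acdbadbad  d
    1  acdbadbad$  $
    2  ad$acdbadb  b
    3  adbad$acdb  b
    4  bad$acdbad  d
    5  badbad$acd  d
    6  cdbadbad$a  a
    7  d$acdbadba  a
    8  dbad$acdba  a
    9  dbadbad$ac  c

d$bbddaaac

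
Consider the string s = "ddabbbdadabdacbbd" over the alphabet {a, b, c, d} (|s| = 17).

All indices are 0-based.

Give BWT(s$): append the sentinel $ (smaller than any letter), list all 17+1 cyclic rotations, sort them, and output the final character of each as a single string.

rank  rotation            last
    0  $ddabbbdadabdacbbd  d
    1  abbbdadabdacbbd$dd  d
    2  abdacbbd$ddabbbdad  d
    3  acbbd$ddabbbdadabd  d
    4  adabdacbbd$ddabbbd  d
    5  bbbdadabdacbbd$dda  a
    6  bbd$ddabbbdadabdac  c
    7  bbdadabdacbbd$ddab  b
    8  bd$ddabbbdadabdacb  b
    9  bdacbbd$ddabbbdada  a
   10  bdadabdacbbd$ddabb  b
   11  cbbd$ddabbbdadabda  a
   12  d$ddabbbdadabdacbb  b
   13  dabbbdadabdacbbd$d  d
   14  dabdacbbd$ddabbbda  a
   15  dacbbd$ddabbbdadab  b
   16  dadabdacbbd$ddabbb  b
   17  ddabbbdadabdacbbd$  $

dddddacbbababdabb$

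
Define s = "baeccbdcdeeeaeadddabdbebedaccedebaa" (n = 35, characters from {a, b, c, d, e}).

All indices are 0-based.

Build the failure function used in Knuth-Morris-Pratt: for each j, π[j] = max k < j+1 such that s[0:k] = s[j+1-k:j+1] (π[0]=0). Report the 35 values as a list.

π[0] = 0
j=1 s[j]='a': π[1]=0 (border '')
j=2 s[j]='e': π[2]=0 (border '')
j=3 s[j]='c': π[3]=0 (border '')
j=4 s[j]='c': π[4]=0 (border '')
j=5 s[j]='b': π[5]=1 (border 'b')
j=6 s[j]='d': k: 1→0; π[6]=0 (border '')
j=7 s[j]='c': π[7]=0 (border '')
j=8 s[j]='d': π[8]=0 (border '')
j=9 s[j]='e': π[9]=0 (border '')
j=10 s[j]='e': π[10]=0 (border '')
j=11 s[j]='e': π[11]=0 (border '')
j=12 s[j]='a': π[12]=0 (border '')
j=13 s[j]='e': π[13]=0 (border '')
j=14 s[j]='a': π[14]=0 (border '')
j=15 s[j]='d': π[15]=0 (border '')
j=16 s[j]='d': π[16]=0 (border '')
j=17 s[j]='d': π[17]=0 (border '')
j=18 s[j]='a': π[18]=0 (border '')
j=19 s[j]='b': π[19]=1 (border 'b')
j=20 s[j]='d': k: 1→0; π[20]=0 (border '')
j=21 s[j]='b': π[21]=1 (border 'b')
j=22 s[j]='e': k: 1→0; π[22]=0 (border '')
j=23 s[j]='b': π[23]=1 (border 'b')
j=24 s[j]='e': k: 1→0; π[24]=0 (border '')
j=25 s[j]='d': π[25]=0 (border '')
j=26 s[j]='a': π[26]=0 (border '')
j=27 s[j]='c': π[27]=0 (border '')
j=28 s[j]='c': π[28]=0 (border '')
j=29 s[j]='e': π[29]=0 (border '')
j=30 s[j]='d': π[30]=0 (border '')
j=31 s[j]='e': π[31]=0 (border '')
j=32 s[j]='b': π[32]=1 (border 'b')
j=33 s[j]='a': π[33]=2 (border 'ba')
j=34 s[j]='a': k: 2→0; π[34]=0 (border '')

[0, 0, 0, 0, 0, 1, 0, 0, 0, 0, 0, 0, 0, 0, 0, 0, 0, 0, 0, 1, 0, 1, 0, 1, 0, 0, 0, 0, 0, 0, 0, 0, 1, 2, 0]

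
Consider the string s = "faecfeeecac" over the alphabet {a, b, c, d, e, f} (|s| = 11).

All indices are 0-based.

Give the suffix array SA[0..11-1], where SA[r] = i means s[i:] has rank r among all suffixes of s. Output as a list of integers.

rank→(start, suffix):
  0 → (9, 'ac')
  1 → (1, 'aecfeeecac')
  2 → (10, 'c')
  3 → (8, 'cac')
  4 → (3, 'cfeeecac')
  5 → (7, 'ecac')
  6 → (2, 'ecfeeecac')
  7 → (6, 'eecac')
  8 → (5, 'eeecac')
  9 → (0, 'faecfeeecac')
  10 → (4, 'feeecac')

[9, 1, 10, 8, 3, 7, 2, 6, 5, 0, 4]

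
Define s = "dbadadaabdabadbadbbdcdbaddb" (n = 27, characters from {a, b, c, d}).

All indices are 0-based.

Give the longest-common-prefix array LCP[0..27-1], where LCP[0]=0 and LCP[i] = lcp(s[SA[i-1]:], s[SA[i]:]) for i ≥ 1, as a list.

rank→(start, suffix):
  0 → (6, 'aabdabadbadbbdcdbaddb')
  1 → (10, 'abadbadbbdcdbaddb')
  2 → (7, 'abdabadbadbbdcdbaddb')
  3 → (4, 'adaabdabadbadbbdcdbaddb')
  4 → (2, 'adadaabdabadbadbbdcdbaddb')
  5 → (12, 'adbadbbdcdbaddb')
  6 → (15, 'adbbdcdbaddb')
  7 → (23, 'addb')
  8 → (26, 'b')
  9 → (1, 'badadaabdabadbadbbdcdbaddb')
  10 → (11, 'badbadbbdcdbaddb')
  11 → (14, 'badbbdcdbaddb')
  12 → (22, 'baddb')
  13 → (17, 'bbdcdbaddb')
  14 → (8, 'bdabadbadbbdcdbaddb')
  15 → (18, 'bdcdbaddb')
  16 → (20, 'cdbaddb')
  17 → (5, 'daabdabadbadbbdcdbaddb')
  18 → (9, 'dabadbadbbdcdbaddb')
  19 → (3, 'dadaabdabadbadbbdcdbaddb')
  20 → (25, 'db')
  21 → (0, 'dbadadaabdabadbadbbdcdbaddb')
  22 → (13, 'dbadbbdcdbaddb')
  23 → (21, 'dbaddb')
  24 → (16, 'dbbdcdbaddb')
  25 → (19, 'dcdbaddb')
  26 → (24, 'ddb')

SA = [6, 10, 7, 4, 2, 12, 15, 23, 26, 1, 11, 14, 22, 17, 8, 18, 20, 5, 9, 3, 25, 0, 13, 21, 16, 19, 24]
rank  pair      lcp
   1  s[6:],s[10:]  1  'a'
   2  s[10:],s[7:]  2  'ab'
   3  s[7:],s[4:]  1  'a'
   4  s[4:],s[2:]  3  'ada'
   5  s[2:],s[12:]  2  'ad'
   6  s[12:],s[15:]  3  'adb'
   7  s[15:],s[23:]  2  'ad'
   8  s[23:],s[26:]  0  ''
   9  s[26:],s[1:]  1  'b'
  10  s[1:],s[11:]  3  'bad'
  11  s[11:],s[14:]  4  'badb'
  12  s[14:],s[22:]  3  'bad'
  13  s[22:],s[17:]  1  'b'
  14  s[17:],s[8:]  1  'b'
  15  s[8:],s[18:]  2  'bd'
  16  s[18:],s[20:]  0  ''
  17  s[20:],s[5:]  0  ''
  18  s[5:],s[9:]  2  'da'
  19  s[9:],s[3:]  2  'da'
  20  s[3:],s[25:]  1  'd'
  21  s[25:],s[0:]  2  'db'
  22  s[0:],s[13:]  4  'dbad'
  23  s[13:],s[21:]  4  'dbad'
  24  s[21:],s[16:]  2  'db'
  25  s[16:],s[19:]  1  'd'
  26  s[19:],s[24:]  1  'd'

[0, 1, 2, 1, 3, 2, 3, 2, 0, 1, 3, 4, 3, 1, 1, 2, 0, 0, 2, 2, 1, 2, 4, 4, 2, 1, 1]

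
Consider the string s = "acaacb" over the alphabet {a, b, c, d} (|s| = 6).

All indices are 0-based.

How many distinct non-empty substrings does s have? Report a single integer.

17

rank→(start, suffix):
  0 → (2, 'aacb')
  1 → (0, 'acaacb')
  2 → (3, 'acb')
  3 → (5, 'b')
  4 → (1, 'caacb')
  5 → (4, 'cb')

SA = [2, 0, 3, 5, 1, 4]
rank  pair      lcp
   1  s[2:],s[0:]  1  'a'
   2  s[0:],s[3:]  2  'ac'
   3  s[3:],s[5:]  0  ''
   4  s[5:],s[1:]  0  ''
   5  s[1:],s[4:]  1  'c'

n(n+1)/2 = 6·7/2 = 21
Σ LCP = 0 + 1 + 2 + 0 + 0 + 1 = 4
distinct = 21 − 4 = 17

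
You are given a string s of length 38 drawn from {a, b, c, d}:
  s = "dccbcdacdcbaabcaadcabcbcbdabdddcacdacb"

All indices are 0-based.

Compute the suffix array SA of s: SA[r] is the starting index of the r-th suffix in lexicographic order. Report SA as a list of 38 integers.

rank | idx | suffix
   0 |  11 | aabcaadcabcbcbdabdddcacdacb
   1 |  15 | aadcabcbcbdabdddcacdacb
   2 |  12 | abcaadcabcbcbdabdddcacdacb
   3 |  19 | abcbcbdabdddcacdacb
   4 |  26 | abdddcacdacb
   5 |  35 | acb
   6 |  32 | acdacb
   7 |   6 | acdcbaabcaadcabcbcbdabdddcacdacb
   8 |  16 | adcabcbcbdabdddcacdacb
   9 |  37 | b
  10 |  10 | baabcaadcabcbcbdabdddcacdacb
  11 |  13 | bcaadcabcbcbdabdddcacdacb
  12 |  20 | bcbcbdabdddcacdacb
  13 |  22 | bcbdabdddcacdacb
  14 |   3 | bcdacdcbaabcaadcabcbcbdabdddcacdacb
  15 |  24 | bdabdddcacdacb
  16 |  27 | bdddcacdacb
  17 |  14 | caadcabcbcbdabdddcacdacb
  18 |  18 | cabcbcbdabdddcacdacb
  19 |  31 | cacdacb
  20 |  36 | cb
  21 |   9 | cbaabcaadcabcbcbdabdddcacdacb
  22 |  21 | cbcbdabdddcacdacb
  23 |   2 | cbcdacdcbaabcaadcabcbcbdabdddcacdacb
  24 |  23 | cbdabdddcacdacb
  25 |   1 | ccbcdacdcbaabcaadcabcbcbdabdddcacdacb
  26 |  33 | cdacb
  27 |   4 | cdacdcbaabcaadcabcbcbdabdddcacdacb
  28 |   7 | cdcbaabcaadcabcbcbdabdddcacdacb
  29 |  25 | dabdddcacdacb
  30 |  34 | dacb
  31 |   5 | dacdcbaabcaadcabcbcbdabdddcacdacb
  32 |  17 | dcabcbcbdabdddcacdacb
  33 |  30 | dcacdacb
  34 |   8 | dcbaabcaadcabcbcbdabdddcacdacb
  35 |   0 | dccbcdacdcbaabcaadcabcbcbdabdddcacdacb
  36 |  29 | ddcacdacb
  37 |  28 | dddcacdacb

[11, 15, 12, 19, 26, 35, 32, 6, 16, 37, 10, 13, 20, 22, 3, 24, 27, 14, 18, 31, 36, 9, 21, 2, 23, 1, 33, 4, 7, 25, 34, 5, 17, 30, 8, 0, 29, 28]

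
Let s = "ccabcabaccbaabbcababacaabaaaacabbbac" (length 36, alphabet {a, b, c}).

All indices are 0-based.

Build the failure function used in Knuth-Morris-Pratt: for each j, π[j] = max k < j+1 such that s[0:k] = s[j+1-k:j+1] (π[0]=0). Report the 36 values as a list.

[0, 1, 0, 0, 1, 0, 0, 0, 1, 2, 0, 0, 0, 0, 0, 1, 0, 0, 0, 0, 0, 1, 0, 0, 0, 0, 0, 0, 0, 1, 0, 0, 0, 0, 0, 1]

π[0] = 0
j=1 s[j]='c': π[1]=1 (border 'c')
j=2 s[j]='a': k: 1→0; π[2]=0 (border '')
j=3 s[j]='b': π[3]=0 (border '')
j=4 s[j]='c': π[4]=1 (border 'c')
j=5 s[j]='a': k: 1→0; π[5]=0 (border '')
j=6 s[j]='b': π[6]=0 (border '')
j=7 s[j]='a': π[7]=0 (border '')
j=8 s[j]='c': π[8]=1 (border 'c')
j=9 s[j]='c': π[9]=2 (border 'cc')
j=10 s[j]='b': k: 2→1→0; π[10]=0 (border '')
j=11 s[j]='a': π[11]=0 (border '')
j=12 s[j]='a': π[12]=0 (border '')
j=13 s[j]='b': π[13]=0 (border '')
j=14 s[j]='b': π[14]=0 (border '')
j=15 s[j]='c': π[15]=1 (border 'c')
j=16 s[j]='a': k: 1→0; π[16]=0 (border '')
j=17 s[j]='b': π[17]=0 (border '')
j=18 s[j]='a': π[18]=0 (border '')
j=19 s[j]='b': π[19]=0 (border '')
j=20 s[j]='a': π[20]=0 (border '')
j=21 s[j]='c': π[21]=1 (border 'c')
j=22 s[j]='a': k: 1→0; π[22]=0 (border '')
j=23 s[j]='a': π[23]=0 (border '')
j=24 s[j]='b': π[24]=0 (border '')
j=25 s[j]='a': π[25]=0 (border '')
j=26 s[j]='a': π[26]=0 (border '')
j=27 s[j]='a': π[27]=0 (border '')
j=28 s[j]='a': π[28]=0 (border '')
j=29 s[j]='c': π[29]=1 (border 'c')
j=30 s[j]='a': k: 1→0; π[30]=0 (border '')
j=31 s[j]='b': π[31]=0 (border '')
j=32 s[j]='b': π[32]=0 (border '')
j=33 s[j]='b': π[33]=0 (border '')
j=34 s[j]='a': π[34]=0 (border '')
j=35 s[j]='c': π[35]=1 (border 'c')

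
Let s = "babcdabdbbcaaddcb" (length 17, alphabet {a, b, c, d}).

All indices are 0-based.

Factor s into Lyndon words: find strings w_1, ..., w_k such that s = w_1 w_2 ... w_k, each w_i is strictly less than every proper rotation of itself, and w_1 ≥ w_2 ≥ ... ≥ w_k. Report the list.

["b", "abcdabdbbc", "aaddcb"]

emit factor 1: 'b' (i=0, period=1)
emit factor 2: 'abcdabdbbc' (i=1, period=10)
emit factor 3: 'aaddcb' (i=11, period=6)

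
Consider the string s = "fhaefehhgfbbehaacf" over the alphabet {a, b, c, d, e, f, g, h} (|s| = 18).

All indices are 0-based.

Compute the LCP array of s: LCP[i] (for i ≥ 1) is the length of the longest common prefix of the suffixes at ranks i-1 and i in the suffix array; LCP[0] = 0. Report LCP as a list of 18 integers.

sorted suffixes:
  #0 SA[0]=14  'aacf'
  #1 SA[1]=15  'acf'
  #2 SA[2]=2  'aefehhgfbbehaacf'
  #3 SA[3]=10  'bbehaacf'
  #4 SA[4]=11  'behaacf'
  #5 SA[5]=16  'cf'
  #6 SA[6]=3  'efehhgfbbehaacf'
  #7 SA[7]=12  'ehaacf'
  #8 SA[8]=5  'ehhgfbbehaacf'
  #9 SA[9]=17  'f'
  #10 SA[10]=9  'fbbehaacf'
  #11 SA[11]=4  'fehhgfbbehaacf'
  #12 SA[12]=0  'fhaefehhgfbbehaacf'
  #13 SA[13]=8  'gfbbehaacf'
  #14 SA[14]=13  'haacf'
  #15 SA[15]=1  'haefehhgfbbehaacf'
  #16 SA[16]=7  'hgfbbehaacf'
  #17 SA[17]=6  'hhgfbbehaacf'

SA = [14, 15, 2, 10, 11, 16, 3, 12, 5, 17, 9, 4, 0, 8, 13, 1, 7, 6]
rank  pair      lcp
   1  s[14:],s[15:]  1  'a'
   2  s[15:],s[2:]  1  'a'
   3  s[2:],s[10:]  0  ''
   4  s[10:],s[11:]  1  'b'
   5  s[11:],s[16:]  0  ''
   6  s[16:],s[3:]  0  ''
   7  s[3:],s[12:]  1  'e'
   8  s[12:],s[5:]  2  'eh'
   9  s[5:],s[17:]  0  ''
  10  s[17:],s[9:]  1  'f'
  11  s[9:],s[4:]  1  'f'
  12  s[4:],s[0:]  1  'f'
  13  s[0:],s[8:]  0  ''
  14  s[8:],s[13:]  0  ''
  15  s[13:],s[1:]  2  'ha'
  16  s[1:],s[7:]  1  'h'
  17  s[7:],s[6:]  1  'h'

[0, 1, 1, 0, 1, 0, 0, 1, 2, 0, 1, 1, 1, 0, 0, 2, 1, 1]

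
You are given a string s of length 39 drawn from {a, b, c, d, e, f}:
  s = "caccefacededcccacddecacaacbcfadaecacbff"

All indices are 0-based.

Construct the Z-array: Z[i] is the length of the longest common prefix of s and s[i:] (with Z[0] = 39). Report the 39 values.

[39, 0, 1, 1, 0, 0, 0, 1, 0, 0, 0, 0, 1, 1, 3, 0, 1, 0, 0, 0, 3, 0, 2, 0, 0, 1, 0, 1, 0, 0, 0, 0, 0, 3, 0, 1, 0, 0, 0]

Z[0]=39
i=1: outside box; Z[1]=0
i=2: outside box; Z[2]=1 scan→box=[2,3)
i=3: outside box; Z[3]=1 scan→box=[3,4)
i=4: outside box; Z[4]=0
i=5: outside box; Z[5]=0
i=6: outside box; Z[6]=0
i=7: outside box; Z[7]=1 scan→box=[7,8)
i=8: outside box; Z[8]=0
i=9: outside box; Z[9]=0
i=10: outside box; Z[10]=0
i=11: outside box; Z[11]=0
i=12: outside box; Z[12]=1 scan→box=[12,13)
i=13: outside box; Z[13]=1 scan→box=[13,14)
i=14: outside box; Z[14]=3 scan→box=[14,17)
i=15: min(r-i=2, Z[1]=0)=0; Z[15]=0
i=16: min(r-i=1, Z[2]=1)=1; Z[16]=1
i=17: outside box; Z[17]=0
i=18: outside box; Z[18]=0
i=19: outside box; Z[19]=0
i=20: outside box; Z[20]=3 scan→box=[20,23)
i=21: min(r-i=2, Z[1]=0)=0; Z[21]=0
i=22: min(r-i=1, Z[2]=1)=1; Z[22]=2 scan→box=[22,24)
i=23: min(r-i=1, Z[1]=0)=0; Z[23]=0
i=24: outside box; Z[24]=0
i=25: outside box; Z[25]=1 scan→box=[25,26)
i=26: outside box; Z[26]=0
i=27: outside box; Z[27]=1 scan→box=[27,28)
i=28: outside box; Z[28]=0
i=29: outside box; Z[29]=0
i=30: outside box; Z[30]=0
i=31: outside box; Z[31]=0
i=32: outside box; Z[32]=0
i=33: outside box; Z[33]=3 scan→box=[33,36)
i=34: min(r-i=2, Z[1]=0)=0; Z[34]=0
i=35: min(r-i=1, Z[2]=1)=1; Z[35]=1
i=36: outside box; Z[36]=0
i=37: outside box; Z[37]=0
i=38: outside box; Z[38]=0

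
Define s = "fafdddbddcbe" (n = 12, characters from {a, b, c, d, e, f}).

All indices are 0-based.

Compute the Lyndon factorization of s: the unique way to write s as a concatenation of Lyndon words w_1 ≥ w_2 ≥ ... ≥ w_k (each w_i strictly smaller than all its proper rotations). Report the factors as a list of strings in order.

["f", "afdddbddcbe"]

emit factor 1: 'f' (i=0, period=1)
emit factor 2: 'afdddbddcbe' (i=1, period=11)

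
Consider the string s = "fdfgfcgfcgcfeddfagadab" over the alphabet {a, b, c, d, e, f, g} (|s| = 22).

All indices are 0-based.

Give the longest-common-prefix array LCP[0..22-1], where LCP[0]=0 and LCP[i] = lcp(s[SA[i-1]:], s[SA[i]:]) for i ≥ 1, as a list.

[0, 1, 1, 0, 0, 1, 2, 0, 1, 1, 2, 0, 0, 1, 3, 1, 1, 1, 0, 1, 1, 4]

rank→(start, suffix):
  0 → (20, 'ab')
  1 → (18, 'adab')
  2 → (16, 'agadab')
  3 → (21, 'b')
  4 → (10, 'cfeddfagadab')
  5 → (8, 'cgcfeddfagadab')
  6 → (5, 'cgfcgcfeddfagadab')
  7 → (19, 'dab')
  8 → (13, 'ddfagadab')
  9 → (14, 'dfagadab')
  10 → (1, 'dfgfcgfcgcfeddfagadab')
  11 → (12, 'eddfagadab')
  12 → (15, 'fagadab')
  13 → (7, 'fcgcfeddfagadab')
  14 → (4, 'fcgfcgcfeddfagadab')
  15 → (0, 'fdfgfcgfcgcfeddfagadab')
  16 → (11, 'feddfagadab')
  17 → (2, 'fgfcgfcgcfeddfagadab')
  18 → (17, 'gadab')
  19 → (9, 'gcfeddfagadab')
  20 → (6, 'gfcgcfeddfagadab')
  21 → (3, 'gfcgfcgcfeddfagadab')

SA = [20, 18, 16, 21, 10, 8, 5, 19, 13, 14, 1, 12, 15, 7, 4, 0, 11, 2, 17, 9, 6, 3]
rank  pair      lcp
   1  s[20:],s[18:]  1  'a'
   2  s[18:],s[16:]  1  'a'
   3  s[16:],s[21:]  0  ''
   4  s[21:],s[10:]  0  ''
   5  s[10:],s[8:]  1  'c'
   6  s[8:],s[5:]  2  'cg'
   7  s[5:],s[19:]  0  ''
   8  s[19:],s[13:]  1  'd'
   9  s[13:],s[14:]  1  'd'
  10  s[14:],s[1:]  2  'df'
  11  s[1:],s[12:]  0  ''
  12  s[12:],s[15:]  0  ''
  13  s[15:],s[7:]  1  'f'
  14  s[7:],s[4:]  3  'fcg'
  15  s[4:],s[0:]  1  'f'
  16  s[0:],s[11:]  1  'f'
  17  s[11:],s[2:]  1  'f'
  18  s[2:],s[17:]  0  ''
  19  s[17:],s[9:]  1  'g'
  20  s[9:],s[6:]  1  'g'
  21  s[6:],s[3:]  4  'gfcg'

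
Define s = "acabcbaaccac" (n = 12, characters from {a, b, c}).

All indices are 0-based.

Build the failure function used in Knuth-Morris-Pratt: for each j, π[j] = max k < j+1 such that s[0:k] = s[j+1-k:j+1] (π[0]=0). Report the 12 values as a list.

π[0] = 0
j=1 s[j]='c': π[1]=0 (border '')
j=2 s[j]='a': π[2]=1 (border 'a')
j=3 s[j]='b': k: 1→0; π[3]=0 (border '')
j=4 s[j]='c': π[4]=0 (border '')
j=5 s[j]='b': π[5]=0 (border '')
j=6 s[j]='a': π[6]=1 (border 'a')
j=7 s[j]='a': k: 1→0; π[7]=1 (border 'a')
j=8 s[j]='c': π[8]=2 (border 'ac')
j=9 s[j]='c': k: 2→0; π[9]=0 (border '')
j=10 s[j]='a': π[10]=1 (border 'a')
j=11 s[j]='c': π[11]=2 (border 'ac')

[0, 0, 1, 0, 0, 0, 1, 1, 2, 0, 1, 2]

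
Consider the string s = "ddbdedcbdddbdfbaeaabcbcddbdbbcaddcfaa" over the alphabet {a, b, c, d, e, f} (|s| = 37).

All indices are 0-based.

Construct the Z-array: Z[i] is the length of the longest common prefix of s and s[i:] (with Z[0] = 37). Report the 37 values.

[37, 1, 0, 1, 0, 1, 0, 0, 2, 4, 1, 0, 1, 0, 0, 0, 0, 0, 0, 0, 0, 0, 0, 4, 1, 0, 1, 0, 0, 0, 0, 2, 1, 0, 0, 0, 0]

Z[0]=37
i=1: outside box; Z[1]=1 grow→box=[1,2)
i=2: outside box; Z[2]=0
i=3: outside box; Z[3]=1 grow→box=[3,4)
i=4: outside box; Z[4]=0
i=5: outside box; Z[5]=1 grow→box=[5,6)
i=6: outside box; Z[6]=0
i=7: outside box; Z[7]=0
i=8: outside box; Z[8]=2 grow→box=[8,10)
i=9: min(r-i=1, Z[1]=1)=1; Z[9]=4 grow→box=[9,13)
i=10: min(r-i=3, Z[1]=1)=1; Z[10]=1
i=11: min(r-i=2, Z[2]=0)=0; Z[11]=0
i=12: min(r-i=1, Z[3]=1)=1; Z[12]=1
i=13: outside box; Z[13]=0
i=14: outside box; Z[14]=0
i=15: outside box; Z[15]=0
i=16: outside box; Z[16]=0
i=17: outside box; Z[17]=0
i=18: outside box; Z[18]=0
i=19: outside box; Z[19]=0
i=20: outside box; Z[20]=0
i=21: outside box; Z[21]=0
i=22: outside box; Z[22]=0
i=23: outside box; Z[23]=4 grow→box=[23,27)
i=24: min(r-i=3, Z[1]=1)=1; Z[24]=1
i=25: min(r-i=2, Z[2]=0)=0; Z[25]=0
i=26: min(r-i=1, Z[3]=1)=1; Z[26]=1
i=27: outside box; Z[27]=0
i=28: outside box; Z[28]=0
i=29: outside box; Z[29]=0
i=30: outside box; Z[30]=0
i=31: outside box; Z[31]=2 grow→box=[31,33)
i=32: min(r-i=1, Z[1]=1)=1; Z[32]=1
i=33: outside box; Z[33]=0
i=34: outside box; Z[34]=0
i=35: outside box; Z[35]=0
i=36: outside box; Z[36]=0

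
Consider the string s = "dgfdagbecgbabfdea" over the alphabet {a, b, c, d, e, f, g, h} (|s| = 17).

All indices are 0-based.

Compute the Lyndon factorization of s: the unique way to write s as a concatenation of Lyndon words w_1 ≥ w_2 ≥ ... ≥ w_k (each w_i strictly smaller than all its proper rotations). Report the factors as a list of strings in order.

["dgf", "d", "agbecgb", "abfde", "a"]

emit factor 1: 'dgf' (i=0, period=3)
emit factor 2: 'd' (i=3, period=1)
emit factor 3: 'agbecgb' (i=4, period=7)
emit factor 4: 'abfde' (i=11, period=5)
emit factor 5: 'a' (i=16, period=1)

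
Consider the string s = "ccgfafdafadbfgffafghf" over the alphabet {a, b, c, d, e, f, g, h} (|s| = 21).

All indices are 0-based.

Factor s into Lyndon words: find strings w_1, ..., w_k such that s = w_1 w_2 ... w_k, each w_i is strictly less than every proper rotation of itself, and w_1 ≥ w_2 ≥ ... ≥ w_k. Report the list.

["ccgf", "afd", "af", "adbfgffafghf"]

emit factor 1: 'ccgf' (i=0, period=4)
emit factor 2: 'afd' (i=4, period=3)
emit factor 3: 'af' (i=7, period=2)
emit factor 4: 'adbfgffafghf' (i=9, period=12)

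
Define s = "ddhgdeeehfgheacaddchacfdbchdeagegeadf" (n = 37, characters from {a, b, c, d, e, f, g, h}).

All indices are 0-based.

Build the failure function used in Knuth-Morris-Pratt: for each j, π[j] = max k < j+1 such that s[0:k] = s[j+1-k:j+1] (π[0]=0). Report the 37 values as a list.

π[0] = 0
j=1 s[j]='d': π[1]=1 (border 'd')
j=2 s[j]='h': k: 1→0; π[2]=0 (border '')
j=3 s[j]='g': π[3]=0 (border '')
j=4 s[j]='d': π[4]=1 (border 'd')
j=5 s[j]='e': k: 1→0; π[5]=0 (border '')
j=6 s[j]='e': π[6]=0 (border '')
j=7 s[j]='e': π[7]=0 (border '')
j=8 s[j]='h': π[8]=0 (border '')
j=9 s[j]='f': π[9]=0 (border '')
j=10 s[j]='g': π[10]=0 (border '')
j=11 s[j]='h': π[11]=0 (border '')
j=12 s[j]='e': π[12]=0 (border '')
j=13 s[j]='a': π[13]=0 (border '')
j=14 s[j]='c': π[14]=0 (border '')
j=15 s[j]='a': π[15]=0 (border '')
j=16 s[j]='d': π[16]=1 (border 'd')
j=17 s[j]='d': π[17]=2 (border 'dd')
j=18 s[j]='c': k: 2→1→0; π[18]=0 (border '')
j=19 s[j]='h': π[19]=0 (border '')
j=20 s[j]='a': π[20]=0 (border '')
j=21 s[j]='c': π[21]=0 (border '')
j=22 s[j]='f': π[22]=0 (border '')
j=23 s[j]='d': π[23]=1 (border 'd')
j=24 s[j]='b': k: 1→0; π[24]=0 (border '')
j=25 s[j]='c': π[25]=0 (border '')
j=26 s[j]='h': π[26]=0 (border '')
j=27 s[j]='d': π[27]=1 (border 'd')
j=28 s[j]='e': k: 1→0; π[28]=0 (border '')
j=29 s[j]='a': π[29]=0 (border '')
j=30 s[j]='g': π[30]=0 (border '')
j=31 s[j]='e': π[31]=0 (border '')
j=32 s[j]='g': π[32]=0 (border '')
j=33 s[j]='e': π[33]=0 (border '')
j=34 s[j]='a': π[34]=0 (border '')
j=35 s[j]='d': π[35]=1 (border 'd')
j=36 s[j]='f': k: 1→0; π[36]=0 (border '')

[0, 1, 0, 0, 1, 0, 0, 0, 0, 0, 0, 0, 0, 0, 0, 0, 1, 2, 0, 0, 0, 0, 0, 1, 0, 0, 0, 1, 0, 0, 0, 0, 0, 0, 0, 1, 0]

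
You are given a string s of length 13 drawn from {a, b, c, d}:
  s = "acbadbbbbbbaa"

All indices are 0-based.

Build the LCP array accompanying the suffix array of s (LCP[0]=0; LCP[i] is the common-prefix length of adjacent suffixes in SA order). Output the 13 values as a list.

[0, 1, 1, 1, 0, 2, 1, 2, 3, 4, 5, 0, 0]

sorted suffixes:
  #0 SA[0]=12  'a'
  #1 SA[1]=11  'aa'
  #2 SA[2]=0  'acbadbbbbbbaa'
  #3 SA[3]=3  'adbbbbbbaa'
  #4 SA[4]=10  'baa'
  #5 SA[5]=2  'badbbbbbbaa'
  #6 SA[6]=9  'bbaa'
  #7 SA[7]=8  'bbbaa'
  #8 SA[8]=7  'bbbbaa'
  #9 SA[9]=6  'bbbbbaa'
  #10 SA[10]=5  'bbbbbbaa'
  #11 SA[11]=1  'cbadbbbbbbaa'
  #12 SA[12]=4  'dbbbbbbaa'

SA = [12, 11, 0, 3, 10, 2, 9, 8, 7, 6, 5, 1, 4]
rank  pair      lcp
   1  s[12:],s[11:]  1  'a'
   2  s[11:],s[0:]  1  'a'
   3  s[0:],s[3:]  1  'a'
   4  s[3:],s[10:]  0  ''
   5  s[10:],s[2:]  2  'ba'
   6  s[2:],s[9:]  1  'b'
   7  s[9:],s[8:]  2  'bb'
   8  s[8:],s[7:]  3  'bbb'
   9  s[7:],s[6:]  4  'bbbb'
  10  s[6:],s[5:]  5  'bbbbb'
  11  s[5:],s[1:]  0  ''
  12  s[1:],s[4:]  0  ''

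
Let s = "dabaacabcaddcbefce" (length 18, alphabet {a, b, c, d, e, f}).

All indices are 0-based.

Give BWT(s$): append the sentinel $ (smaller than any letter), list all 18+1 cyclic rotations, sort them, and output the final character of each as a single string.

ebdcacaacabdf$dacbe

rank  rotation             last
    0  $dabaacabcaddcbefce  e
    1  aacabcaddcbefce$dab  b
    2  abaacabcaddcbefce$d  d
    3  abcaddcbefce$dabaac  c
    4  acabcaddcbefce$daba  a
    5  addcbefce$dabaacabc  c
    6  baacabcaddcbefce$da  a
    7  bcaddcbefce$dabaaca  a
    8  befce$dabaacabcaddc  c
    9  cabcaddcbefce$dabaa  a
   10  caddcbefce$dabaacab  b
   11  cbefce$dabaacabcadd  d
   12  ce$dabaacabcaddcbef  f
   13  dabaacabcaddcbefce$  $
   14  dcbefce$dabaacabcad  d
   15  ddcbefce$dabaacabca  a
   16  e$dabaacabcaddcbefc  c
   17  efce$dabaacabcaddcb  b
   18  fce$dabaacabcaddcbe  e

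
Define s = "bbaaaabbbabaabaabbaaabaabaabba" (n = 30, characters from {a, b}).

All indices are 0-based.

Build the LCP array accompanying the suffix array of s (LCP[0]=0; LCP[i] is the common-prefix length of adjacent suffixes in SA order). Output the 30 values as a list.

rank | idx | suffix
   0 |  29 | a
   1 |   2 | aaaabbbabaabaabbaaabaabaabba
   2 |  18 | aaabaabaabba
   3 |   3 | aaabbbabaabaabbaaabaabaabba
   4 |  19 | aabaabaabba
   5 |  22 | aabaabba
   6 |  11 | aabaabbaaabaabaabba
   7 |  25 | aabba
   8 |  14 | aabbaaabaabaabba
   9 |   4 | aabbbabaabaabbaaabaabaabba
  10 |  20 | abaabaabba
  11 |   9 | abaabaabbaaabaabaabba
  12 |  23 | abaabba
  13 |  12 | abaabbaaabaabaabba
  14 |  26 | abba
  15 |  15 | abbaaabaabaabba
  16 |   5 | abbbabaabaabbaaabaabaabba
  17 |  28 | ba
  18 |   1 | baaaabbbabaabaabbaaabaabaabba
  19 |  17 | baaabaabaabba
  20 |  21 | baabaabba
  21 |  10 | baabaabbaaabaabaabba
  22 |  24 | baabba
  23 |  13 | baabbaaabaabaabba
  24 |   8 | babaabaabbaaabaabaabba
  25 |  27 | bba
  26 |   0 | bbaaaabbbabaabaabbaaabaabaabba
  27 |  16 | bbaaabaabaabba
  28 |   7 | bbabaabaabbaaabaabaabba
  29 |   6 | bbbabaabaabbaaabaabaabba

SA = [29, 2, 18, 3, 19, 22, 11, 25, 14, 4, 20, 9, 23, 12, 26, 15, 5, 28, 1, 17, 21, 10, 24, 13, 8, 27, 0, 16, 7, 6]
rank  pair      lcp
   1  s[29:],s[2:]  1  'a'
   2  s[2:],s[18:]  3  'aaa'
   3  s[18:],s[3:]  4  'aaab'
   4  s[3:],s[19:]  2  'aa'
   5  s[19:],s[22:]  6  'aabaab'
   6  s[22:],s[11:]  8  'aabaabba'
   7  s[11:],s[25:]  3  'aab'
   8  s[25:],s[14:]  5  'aabba'
   9  s[14:],s[4:]  4  'aabb'
  10  s[4:],s[20:]  1  'a'
  11  s[20:],s[9:]  10  'abaabaabba'
  12  s[9:],s[23:]  5  'abaab'
  13  s[23:],s[12:]  7  'abaabba'
  14  s[12:],s[26:]  2  'ab'
  15  s[26:],s[15:]  4  'abba'
  16  s[15:],s[5:]  3  'abb'
  17  s[5:],s[28:]  0  ''
  18  s[28:],s[1:]  2  'ba'
  19  s[1:],s[17:]  4  'baaa'
  20  s[17:],s[21:]  3  'baa'
  21  s[21:],s[10:]  9  'baabaabba'
  22  s[10:],s[24:]  4  'baab'
  23  s[24:],s[13:]  6  'baabba'
  24  s[13:],s[8:]  2  'ba'
  25  s[8:],s[27:]  1  'b'
  26  s[27:],s[0:]  3  'bba'
  27  s[0:],s[16:]  5  'bbaaa'
  28  s[16:],s[7:]  3  'bba'
  29  s[7:],s[6:]  2  'bb'

[0, 1, 3, 4, 2, 6, 8, 3, 5, 4, 1, 10, 5, 7, 2, 4, 3, 0, 2, 4, 3, 9, 4, 6, 2, 1, 3, 5, 3, 2]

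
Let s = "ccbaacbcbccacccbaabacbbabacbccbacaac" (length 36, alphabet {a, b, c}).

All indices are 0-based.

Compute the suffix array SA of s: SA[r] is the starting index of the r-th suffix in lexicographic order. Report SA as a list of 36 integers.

[16, 33, 3, 17, 23, 34, 31, 19, 4, 25, 11, 15, 2, 22, 30, 18, 24, 21, 6, 8, 27, 35, 32, 10, 14, 1, 29, 20, 5, 7, 26, 9, 13, 0, 28, 12]

sorted suffixes:
  #0 SA[0]=16  'aabacbbabacbccbacaac'
  #1 SA[1]=33  'aac'
  #2 SA[2]=3  'aacbcbccacccbaabacbbabacbccbacaac'
  #3 SA[3]=17  'abacbbabacbccbacaac'
  #4 SA[4]=23  'abacbccbacaac'
  #5 SA[5]=34  'ac'
  #6 SA[6]=31  'acaac'
  #7 SA[7]=19  'acbbabacbccbacaac'
  #8 SA[8]=4  'acbcbccacccbaabacbbabacbccbacaac'
  #9 SA[9]=25  'acbccbacaac'
  #10 SA[10]=11  'acccbaabacbbabacbccbacaac'
  #11 SA[11]=15  'baabacbbabacbccbacaac'
  #12 SA[12]=2  'baacbcbccacccbaabacbbabacbccbacaac'
  #13 SA[13]=22  'babacbccbacaac'
  #14 SA[14]=30  'bacaac'
  #15 SA[15]=18  'bacbbabacbccbacaac'
  #16 SA[16]=24  'bacbccbacaac'
  #17 SA[17]=21  'bbabacbccbacaac'
  #18 SA[18]=6  'bcbccacccbaabacbbabacbccbacaac'
  #19 SA[19]=8  'bccacccbaabacbbabacbccbacaac'
  #20 SA[20]=27  'bccbacaac'
  #21 SA[21]=35  'c'
  #22 SA[22]=32  'caac'
  #23 SA[23]=10  'cacccbaabacbbabacbccbacaac'
  #24 SA[24]=14  'cbaabacbbabacbccbacaac'
  #25 SA[25]=1  'cbaacbcbccacccbaabacbbabacbccbacaac'
  #26 SA[26]=29  'cbacaac'
  #27 SA[27]=20  'cbbabacbccbacaac'
  #28 SA[28]=5  'cbcbccacccbaabacbbabacbccbacaac'
  #29 SA[29]=7  'cbccacccbaabacbbabacbccbacaac'
  #30 SA[30]=26  'cbccbacaac'
  #31 SA[31]=9  'ccacccbaabacbbabacbccbacaac'
  #32 SA[32]=13  'ccbaabacbbabacbccbacaac'
  #33 SA[33]=0  'ccbaacbcbccacccbaabacbbabacbccbacaac'
  #34 SA[34]=28  'ccbacaac'
  #35 SA[35]=12  'cccbaabacbbabacbccbacaac'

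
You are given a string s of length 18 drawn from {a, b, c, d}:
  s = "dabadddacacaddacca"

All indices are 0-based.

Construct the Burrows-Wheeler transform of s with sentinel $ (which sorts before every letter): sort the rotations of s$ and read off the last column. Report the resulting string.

acddcdcbacaaa$dddaa

rank  rotation             last
    0  $dabadddacacaddacca  a
    1  a$dabadddacacaddacc  c
    2  abadddacacaddacca$d  d
    3  acacaddacca$dabaddd  d
    4  acaddacca$dabadddac  c
    5  acca$dabadddacacadd  d
    6  addacca$dabadddacac  c
    7  adddacacaddacca$dab  b
    8  badddacacaddacca$da  a
    9  ca$dabadddacacaddac  c
   10  cacaddacca$dabaddda  a
   11  caddacca$dabadddaca  a
   12  cca$dabadddacacadda  a
   13  dabadddacacaddacca$  $
   14  dacacaddacca$dabadd  d
   15  dacca$dabadddacacad  d
   16  ddacacaddacca$dabad  d
   17  ddacca$dabadddacaca  a
   18  dddacacaddacca$daba  a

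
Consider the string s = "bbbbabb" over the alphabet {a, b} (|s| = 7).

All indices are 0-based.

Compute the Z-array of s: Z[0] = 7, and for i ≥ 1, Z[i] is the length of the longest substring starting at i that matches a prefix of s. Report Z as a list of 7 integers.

Z[0]=7
i=1: fresh scan; Z[1]=3 scan→box=[1,4)
i=2: min(r-i=2, Z[1]=3)=2; Z[2]=2
i=3: min(r-i=1, Z[2]=2)=1; Z[3]=1
i=4: fresh scan; Z[4]=0
i=5: fresh scan; Z[5]=2 scan→box=[5,7)
i=6: min(r-i=1, Z[1]=3)=1; Z[6]=1

[7, 3, 2, 1, 0, 2, 1]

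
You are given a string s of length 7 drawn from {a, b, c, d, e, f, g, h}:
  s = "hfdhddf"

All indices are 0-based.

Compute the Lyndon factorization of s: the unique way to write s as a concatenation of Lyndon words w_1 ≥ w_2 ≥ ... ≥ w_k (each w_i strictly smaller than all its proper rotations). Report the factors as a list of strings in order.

["h", "f", "dh", "ddf"]

emit factor 1: 'h' (i=0, period=1)
emit factor 2: 'f' (i=1, period=1)
emit factor 3: 'dh' (i=2, period=2)
emit factor 4: 'ddf' (i=4, period=3)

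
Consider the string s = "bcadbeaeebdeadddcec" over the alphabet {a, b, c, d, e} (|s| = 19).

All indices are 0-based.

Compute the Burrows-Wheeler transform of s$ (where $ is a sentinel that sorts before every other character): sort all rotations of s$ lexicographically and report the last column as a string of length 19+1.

rank  rotation              last
    0  $bcadbeaeebdeadddcec  c
    1  adbeaeebdeadddcec$bc  c
    2  adddcec$bcadbeaeebde  e
    3  aeebdeadddcec$bcadbe  e
    4  bcadbeaeebdeadddcec$  $
    5  bdeadddcec$bcadbeaee  e
    6  beaeebdeadddcec$bcad  d
    7  c$bcadbeaeebdeadddce  e
    8  cadbeaeebdeadddcec$b  b
    9  cec$bcadbeaeebdeaddd  d
   10  dbeaeebdeadddcec$bca  a
   11  dcec$bcadbeaeebdeadd  d
   12  ddcec$bcadbeaeebdead  d
   13  dddcec$bcadbeaeebdea  a
   14  deadddcec$bcadbeaeeb  b
   15  eadddcec$bcadbeaeebd  d
   16  eaeebdeadddcec$bcadb  b
   17  ebdeadddcec$bcadbeae  e
   18  ec$bcadbeaeebdeadddc  c
   19  eebdeadddcec$bcadbea  a

ccee$edebdaddabdbeca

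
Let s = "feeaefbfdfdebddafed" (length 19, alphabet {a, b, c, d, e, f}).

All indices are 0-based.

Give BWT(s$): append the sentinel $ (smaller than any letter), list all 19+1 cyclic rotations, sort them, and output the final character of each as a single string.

dedefedbffedffaedba$

rank  rotation              last
    0  $feeaefbfdfdebddafed  d
    1  aefbfdfdebddafed$fee  e
    2  afed$feeaefbfdfdebdd  d
    3  bddafed$feeaefbfdfde  e
    4  bfdfdebddafed$feeaef  f
    5  d$feeaefbfdfdebddafe  e
    6  dafed$feeaefbfdfdebd  d
    7  ddafed$feeaefbfdfdeb  b
    8  debddafed$feeaefbfdf  f
    9  dfdebddafed$feeaefbf  f
   10  eaefbfdfdebddafed$fe  e
   11  ebddafed$feeaefbfdfd  d
   12  ed$feeaefbfdfdebddaf  f
   13  eeaefbfdfdebddafed$f  f
   14  efbfdfdebddafed$feea  a
   15  fbfdfdebddafed$feeae  e
   16  fdebddafed$feeaefbfd  d
   17  fdfdebddafed$feeaefb  b
   18  fed$feeaefbfdfdebdda  a
   19  feeaefbfdfdebddafed$  $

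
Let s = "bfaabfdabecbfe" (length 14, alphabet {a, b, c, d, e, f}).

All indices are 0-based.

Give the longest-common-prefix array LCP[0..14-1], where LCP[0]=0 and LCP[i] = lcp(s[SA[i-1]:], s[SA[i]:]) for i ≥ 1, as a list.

[0, 1, 2, 0, 1, 2, 2, 0, 0, 0, 1, 0, 1, 1]

rank→(start, suffix):
  0 → (2, 'aabfdabecbfe')
  1 → (7, 'abecbfe')
  2 → (3, 'abfdabecbfe')
  3 → (8, 'becbfe')
  4 → (0, 'bfaabfdabecbfe')
  5 → (4, 'bfdabecbfe')
  6 → (11, 'bfe')
  7 → (10, 'cbfe')
  8 → (6, 'dabecbfe')
  9 → (13, 'e')
  10 → (9, 'ecbfe')
  11 → (1, 'faabfdabecbfe')
  12 → (5, 'fdabecbfe')
  13 → (12, 'fe')

SA = [2, 7, 3, 8, 0, 4, 11, 10, 6, 13, 9, 1, 5, 12]
i: (SA[i-1],SA[i]) lcp shared
  1: (2,7) 1 'a'
  2: (7,3) 2 'ab'
  3: (3,8) 0 ''
  4: (8,0) 1 'b'
  5: (0,4) 2 'bf'
  6: (4,11) 2 'bf'
  7: (11,10) 0 ''
  8: (10,6) 0 ''
  9: (6,13) 0 ''
  10: (13,9) 1 'e'
  11: (9,1) 0 ''
  12: (1,5) 1 'f'
  13: (5,12) 1 'f'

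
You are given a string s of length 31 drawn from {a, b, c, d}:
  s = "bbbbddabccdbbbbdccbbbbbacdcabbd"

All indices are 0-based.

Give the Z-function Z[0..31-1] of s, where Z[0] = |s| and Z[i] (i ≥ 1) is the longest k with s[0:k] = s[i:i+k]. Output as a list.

[31, 3, 2, 1, 0, 0, 0, 1, 0, 0, 0, 5, 3, 2, 1, 0, 0, 0, 4, 4, 3, 2, 1, 0, 0, 0, 0, 0, 2, 1, 0]

Z[0]=31
i=1: fresh scan; Z[1]=3 scan→box=[1,4)
i=2: min(r-i=2, Z[1]=3)=2; Z[2]=2
i=3: min(r-i=1, Z[2]=2)=1; Z[3]=1
i=4: fresh scan; Z[4]=0
i=5: fresh scan; Z[5]=0
i=6: fresh scan; Z[6]=0
i=7: fresh scan; Z[7]=1 scan→box=[7,8)
i=8: fresh scan; Z[8]=0
i=9: fresh scan; Z[9]=0
i=10: fresh scan; Z[10]=0
i=11: fresh scan; Z[11]=5 scan→box=[11,16)
i=12: min(r-i=4, Z[1]=3)=3; Z[12]=3
i=13: min(r-i=3, Z[2]=2)=2; Z[13]=2
i=14: min(r-i=2, Z[3]=1)=1; Z[14]=1
i=15: min(r-i=1, Z[4]=0)=0; Z[15]=0
i=16: fresh scan; Z[16]=0
i=17: fresh scan; Z[17]=0
i=18: fresh scan; Z[18]=4 scan→box=[18,22)
i=19: min(r-i=3, Z[1]=3)=3; Z[19]=4 scan→box=[19,23)
i=20: min(r-i=3, Z[1]=3)=3; Z[20]=3
i=21: min(r-i=2, Z[2]=2)=2; Z[21]=2
i=22: min(r-i=1, Z[3]=1)=1; Z[22]=1
i=23: fresh scan; Z[23]=0
i=24: fresh scan; Z[24]=0
i=25: fresh scan; Z[25]=0
i=26: fresh scan; Z[26]=0
i=27: fresh scan; Z[27]=0
i=28: fresh scan; Z[28]=2 scan→box=[28,30)
i=29: min(r-i=1, Z[1]=3)=1; Z[29]=1
i=30: fresh scan; Z[30]=0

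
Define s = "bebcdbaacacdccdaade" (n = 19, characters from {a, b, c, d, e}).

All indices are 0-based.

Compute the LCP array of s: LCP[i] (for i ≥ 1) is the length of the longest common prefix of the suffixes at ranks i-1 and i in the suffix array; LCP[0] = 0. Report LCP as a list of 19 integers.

rank→(start, suffix):
  0 → (6, 'aacacdccdaade')
  1 → (15, 'aade')
  2 → (7, 'acacdccdaade')
  3 → (9, 'acdccdaade')
  4 → (16, 'ade')
  5 → (5, 'baacacdccdaade')
  6 → (2, 'bcdbaacacdccdaade')
  7 → (0, 'bebcdbaacacdccdaade')
  8 → (8, 'cacdccdaade')
  9 → (12, 'ccdaade')
  10 → (13, 'cdaade')
  11 → (3, 'cdbaacacdccdaade')
  12 → (10, 'cdccdaade')
  13 → (14, 'daade')
  14 → (4, 'dbaacacdccdaade')
  15 → (11, 'dccdaade')
  16 → (17, 'de')
  17 → (18, 'e')
  18 → (1, 'ebcdbaacacdccdaade')

SA = [6, 15, 7, 9, 16, 5, 2, 0, 8, 12, 13, 3, 10, 14, 4, 11, 17, 18, 1]
[i] adj suffixes → lcp
  [1] 6/15 → 2 ('aa')
  [2] 15/7 → 1 ('a')
  [3] 7/9 → 2 ('ac')
  [4] 9/16 → 1 ('a')
  [5] 16/5 → 0 ('')
  [6] 5/2 → 1 ('b')
  [7] 2/0 → 1 ('b')
  [8] 0/8 → 0 ('')
  [9] 8/12 → 1 ('c')
  [10] 12/13 → 1 ('c')
  [11] 13/3 → 2 ('cd')
  [12] 3/10 → 2 ('cd')
  [13] 10/14 → 0 ('')
  [14] 14/4 → 1 ('d')
  [15] 4/11 → 1 ('d')
  [16] 11/17 → 1 ('d')
  [17] 17/18 → 0 ('')
  [18] 18/1 → 1 ('e')

[0, 2, 1, 2, 1, 0, 1, 1, 0, 1, 1, 2, 2, 0, 1, 1, 1, 0, 1]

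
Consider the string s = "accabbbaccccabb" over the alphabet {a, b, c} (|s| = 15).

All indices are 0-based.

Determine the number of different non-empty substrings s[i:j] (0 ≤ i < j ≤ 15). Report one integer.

sorted suffixes:
  #0 SA[0]=12  'abb'
  #1 SA[1]=3  'abbbaccccabb'
  #2 SA[2]=0  'accabbbaccccabb'
  #3 SA[3]=7  'accccabb'
  #4 SA[4]=14  'b'
  #5 SA[5]=6  'baccccabb'
  #6 SA[6]=13  'bb'
  #7 SA[7]=5  'bbaccccabb'
  #8 SA[8]=4  'bbbaccccabb'
  #9 SA[9]=11  'cabb'
  #10 SA[10]=2  'cabbbaccccabb'
  #11 SA[11]=10  'ccabb'
  #12 SA[12]=1  'ccabbbaccccabb'
  #13 SA[13]=9  'cccabb'
  #14 SA[14]=8  'ccccabb'

SA = [12, 3, 0, 7, 14, 6, 13, 5, 4, 11, 2, 10, 1, 9, 8]
i: (SA[i-1],SA[i]) lcp shared
  1: (12,3) 3 'abb'
  2: (3,0) 1 'a'
  3: (0,7) 3 'acc'
  4: (7,14) 0 ''
  5: (14,6) 1 'b'
  6: (6,13) 1 'b'
  7: (13,5) 2 'bb'
  8: (5,4) 2 'bb'
  9: (4,11) 0 ''
  10: (11,2) 4 'cabb'
  11: (2,10) 1 'c'
  12: (10,1) 5 'ccabb'
  13: (1,9) 2 'cc'
  14: (9,8) 3 'ccc'

n(n+1)/2 = 15·16/2 = 120
Σ LCP = 0 + 3 + 1 + 3 + 0 + 1 + 1 + 2 + 2 + 0 + 4 + 1 + 5 + 2 + 3 = 28
distinct = 120 − 28 = 92

92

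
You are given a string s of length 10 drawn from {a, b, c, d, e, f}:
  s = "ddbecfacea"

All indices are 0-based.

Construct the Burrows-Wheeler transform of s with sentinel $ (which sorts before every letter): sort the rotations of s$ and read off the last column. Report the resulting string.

aefdaed$cbc

rank  rotation     last
    0  $ddbecfacea  a
    1  a$ddbecface  e
    2  acea$ddbecf  f
    3  becfacea$dd  d
    4  cea$ddbecfa  a
    5  cfacea$ddbe  e
    6  dbecfacea$d  d
    7  ddbecfacea$  $
    8  ea$ddbecfac  c
    9  ecfacea$ddb  b
   10  facea$ddbec  c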